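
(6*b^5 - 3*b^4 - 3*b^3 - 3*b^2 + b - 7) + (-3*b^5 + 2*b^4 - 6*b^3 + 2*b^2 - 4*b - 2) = 3*b^5 - b^4 - 9*b^3 - b^2 - 3*b - 9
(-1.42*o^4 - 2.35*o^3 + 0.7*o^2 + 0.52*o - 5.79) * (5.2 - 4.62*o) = 6.5604*o^5 + 3.473*o^4 - 15.454*o^3 + 1.2376*o^2 + 29.4538*o - 30.108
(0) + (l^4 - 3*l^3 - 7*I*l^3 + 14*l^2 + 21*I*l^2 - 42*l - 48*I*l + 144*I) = l^4 - 3*l^3 - 7*I*l^3 + 14*l^2 + 21*I*l^2 - 42*l - 48*I*l + 144*I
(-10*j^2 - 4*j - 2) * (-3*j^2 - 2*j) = 30*j^4 + 32*j^3 + 14*j^2 + 4*j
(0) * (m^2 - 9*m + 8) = 0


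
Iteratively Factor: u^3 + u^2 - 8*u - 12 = (u + 2)*(u^2 - u - 6) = (u - 3)*(u + 2)*(u + 2)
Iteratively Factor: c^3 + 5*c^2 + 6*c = (c + 2)*(c^2 + 3*c) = (c + 2)*(c + 3)*(c)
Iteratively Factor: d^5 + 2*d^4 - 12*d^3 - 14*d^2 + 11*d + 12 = (d - 3)*(d^4 + 5*d^3 + 3*d^2 - 5*d - 4) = (d - 3)*(d + 1)*(d^3 + 4*d^2 - d - 4) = (d - 3)*(d - 1)*(d + 1)*(d^2 + 5*d + 4) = (d - 3)*(d - 1)*(d + 1)^2*(d + 4)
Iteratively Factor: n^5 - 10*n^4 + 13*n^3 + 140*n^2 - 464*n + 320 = (n - 4)*(n^4 - 6*n^3 - 11*n^2 + 96*n - 80) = (n - 4)*(n + 4)*(n^3 - 10*n^2 + 29*n - 20) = (n - 4)^2*(n + 4)*(n^2 - 6*n + 5) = (n - 4)^2*(n - 1)*(n + 4)*(n - 5)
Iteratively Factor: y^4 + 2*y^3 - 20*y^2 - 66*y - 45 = (y + 1)*(y^3 + y^2 - 21*y - 45) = (y + 1)*(y + 3)*(y^2 - 2*y - 15) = (y + 1)*(y + 3)^2*(y - 5)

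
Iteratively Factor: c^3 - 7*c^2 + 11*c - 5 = (c - 5)*(c^2 - 2*c + 1) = (c - 5)*(c - 1)*(c - 1)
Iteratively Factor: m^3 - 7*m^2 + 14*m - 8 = (m - 4)*(m^2 - 3*m + 2) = (m - 4)*(m - 1)*(m - 2)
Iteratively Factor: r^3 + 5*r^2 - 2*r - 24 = (r - 2)*(r^2 + 7*r + 12) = (r - 2)*(r + 4)*(r + 3)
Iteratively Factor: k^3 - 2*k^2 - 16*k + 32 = (k - 2)*(k^2 - 16) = (k - 2)*(k + 4)*(k - 4)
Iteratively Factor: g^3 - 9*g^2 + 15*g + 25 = (g - 5)*(g^2 - 4*g - 5) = (g - 5)*(g + 1)*(g - 5)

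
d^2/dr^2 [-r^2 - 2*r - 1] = -2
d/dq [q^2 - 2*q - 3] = 2*q - 2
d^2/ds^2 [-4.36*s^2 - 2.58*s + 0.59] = -8.72000000000000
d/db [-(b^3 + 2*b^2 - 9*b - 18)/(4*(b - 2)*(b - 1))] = (-b^4 + 6*b^3 - 9*b^2 - 44*b + 72)/(4*(b^4 - 6*b^3 + 13*b^2 - 12*b + 4))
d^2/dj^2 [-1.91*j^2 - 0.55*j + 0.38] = -3.82000000000000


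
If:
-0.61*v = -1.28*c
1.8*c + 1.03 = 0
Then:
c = -0.57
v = -1.20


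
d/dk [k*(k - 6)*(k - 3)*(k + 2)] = 4*k^3 - 21*k^2 + 36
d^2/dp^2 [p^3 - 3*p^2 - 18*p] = 6*p - 6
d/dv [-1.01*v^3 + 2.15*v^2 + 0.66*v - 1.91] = -3.03*v^2 + 4.3*v + 0.66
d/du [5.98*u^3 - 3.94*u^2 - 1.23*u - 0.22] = 17.94*u^2 - 7.88*u - 1.23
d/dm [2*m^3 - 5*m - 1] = 6*m^2 - 5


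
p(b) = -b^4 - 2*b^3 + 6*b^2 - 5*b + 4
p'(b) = -4*b^3 - 6*b^2 + 12*b - 5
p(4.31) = -411.29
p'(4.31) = -384.99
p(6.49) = -2096.55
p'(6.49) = -1273.28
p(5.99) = -1527.89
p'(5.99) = -1008.09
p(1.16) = 1.34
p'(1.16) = -5.40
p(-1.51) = 26.92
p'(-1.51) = -23.03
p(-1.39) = 24.18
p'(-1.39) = -22.53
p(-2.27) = 43.11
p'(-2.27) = -16.37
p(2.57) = -46.79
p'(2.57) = -81.69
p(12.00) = -23384.00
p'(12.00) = -7637.00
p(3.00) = -92.00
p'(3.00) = -131.00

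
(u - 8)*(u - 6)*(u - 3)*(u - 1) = u^4 - 18*u^3 + 107*u^2 - 234*u + 144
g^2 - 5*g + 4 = (g - 4)*(g - 1)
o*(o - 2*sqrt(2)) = o^2 - 2*sqrt(2)*o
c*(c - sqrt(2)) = c^2 - sqrt(2)*c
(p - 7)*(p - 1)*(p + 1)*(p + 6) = p^4 - p^3 - 43*p^2 + p + 42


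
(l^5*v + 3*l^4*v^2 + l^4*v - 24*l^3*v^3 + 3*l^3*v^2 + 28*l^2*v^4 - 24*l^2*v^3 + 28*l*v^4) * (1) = l^5*v + 3*l^4*v^2 + l^4*v - 24*l^3*v^3 + 3*l^3*v^2 + 28*l^2*v^4 - 24*l^2*v^3 + 28*l*v^4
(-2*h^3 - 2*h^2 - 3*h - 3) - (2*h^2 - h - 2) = -2*h^3 - 4*h^2 - 2*h - 1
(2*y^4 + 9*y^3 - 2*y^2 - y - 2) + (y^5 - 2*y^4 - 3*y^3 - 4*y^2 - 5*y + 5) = y^5 + 6*y^3 - 6*y^2 - 6*y + 3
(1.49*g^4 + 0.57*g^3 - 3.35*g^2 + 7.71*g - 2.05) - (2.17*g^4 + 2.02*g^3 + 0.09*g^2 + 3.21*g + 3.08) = -0.68*g^4 - 1.45*g^3 - 3.44*g^2 + 4.5*g - 5.13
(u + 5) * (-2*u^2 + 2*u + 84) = -2*u^3 - 8*u^2 + 94*u + 420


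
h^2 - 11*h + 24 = (h - 8)*(h - 3)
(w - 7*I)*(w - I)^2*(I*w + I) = I*w^4 + 9*w^3 + I*w^3 + 9*w^2 - 15*I*w^2 - 7*w - 15*I*w - 7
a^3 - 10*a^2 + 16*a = a*(a - 8)*(a - 2)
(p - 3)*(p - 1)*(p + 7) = p^3 + 3*p^2 - 25*p + 21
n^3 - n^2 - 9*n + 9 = (n - 3)*(n - 1)*(n + 3)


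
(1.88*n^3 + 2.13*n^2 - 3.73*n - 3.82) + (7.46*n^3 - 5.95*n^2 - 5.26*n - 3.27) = 9.34*n^3 - 3.82*n^2 - 8.99*n - 7.09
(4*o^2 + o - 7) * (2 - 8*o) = -32*o^3 + 58*o - 14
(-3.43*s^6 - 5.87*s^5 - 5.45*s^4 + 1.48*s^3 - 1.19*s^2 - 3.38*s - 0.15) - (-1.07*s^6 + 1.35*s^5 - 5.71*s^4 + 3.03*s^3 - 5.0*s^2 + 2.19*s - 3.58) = -2.36*s^6 - 7.22*s^5 + 0.26*s^4 - 1.55*s^3 + 3.81*s^2 - 5.57*s + 3.43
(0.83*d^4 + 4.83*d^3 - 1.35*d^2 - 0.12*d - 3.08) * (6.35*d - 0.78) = 5.2705*d^5 + 30.0231*d^4 - 12.3399*d^3 + 0.291*d^2 - 19.4644*d + 2.4024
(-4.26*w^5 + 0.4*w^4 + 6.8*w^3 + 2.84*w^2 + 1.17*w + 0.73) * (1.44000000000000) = -6.1344*w^5 + 0.576*w^4 + 9.792*w^3 + 4.0896*w^2 + 1.6848*w + 1.0512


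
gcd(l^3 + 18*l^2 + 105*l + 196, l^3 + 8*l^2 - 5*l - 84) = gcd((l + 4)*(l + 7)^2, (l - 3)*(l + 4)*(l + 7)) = l^2 + 11*l + 28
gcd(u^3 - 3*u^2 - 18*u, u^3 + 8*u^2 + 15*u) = u^2 + 3*u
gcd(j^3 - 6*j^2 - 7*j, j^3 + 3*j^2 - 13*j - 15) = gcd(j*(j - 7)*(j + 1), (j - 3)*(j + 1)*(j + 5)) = j + 1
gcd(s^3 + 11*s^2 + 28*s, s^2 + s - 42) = s + 7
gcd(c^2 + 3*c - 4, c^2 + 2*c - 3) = c - 1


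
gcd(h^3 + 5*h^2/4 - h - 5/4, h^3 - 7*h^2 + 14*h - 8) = h - 1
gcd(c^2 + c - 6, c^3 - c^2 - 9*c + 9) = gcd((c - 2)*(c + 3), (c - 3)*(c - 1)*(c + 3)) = c + 3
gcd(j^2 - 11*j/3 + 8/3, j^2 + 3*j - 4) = j - 1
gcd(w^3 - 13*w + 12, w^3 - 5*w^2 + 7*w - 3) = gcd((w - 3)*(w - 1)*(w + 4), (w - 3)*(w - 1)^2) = w^2 - 4*w + 3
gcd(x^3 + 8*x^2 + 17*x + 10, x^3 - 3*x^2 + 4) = x + 1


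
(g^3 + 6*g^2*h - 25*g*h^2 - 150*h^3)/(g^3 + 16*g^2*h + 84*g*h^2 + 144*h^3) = (g^2 - 25*h^2)/(g^2 + 10*g*h + 24*h^2)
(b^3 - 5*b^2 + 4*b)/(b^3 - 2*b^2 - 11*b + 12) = b/(b + 3)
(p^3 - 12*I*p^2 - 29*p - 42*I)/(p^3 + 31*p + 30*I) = (p - 7*I)/(p + 5*I)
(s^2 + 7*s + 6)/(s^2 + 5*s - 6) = (s + 1)/(s - 1)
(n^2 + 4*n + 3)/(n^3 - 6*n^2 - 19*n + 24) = (n + 1)/(n^2 - 9*n + 8)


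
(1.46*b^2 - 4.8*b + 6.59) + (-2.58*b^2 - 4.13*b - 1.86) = -1.12*b^2 - 8.93*b + 4.73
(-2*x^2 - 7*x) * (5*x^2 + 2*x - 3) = -10*x^4 - 39*x^3 - 8*x^2 + 21*x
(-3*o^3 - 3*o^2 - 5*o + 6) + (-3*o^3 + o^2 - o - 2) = -6*o^3 - 2*o^2 - 6*o + 4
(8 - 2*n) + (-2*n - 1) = 7 - 4*n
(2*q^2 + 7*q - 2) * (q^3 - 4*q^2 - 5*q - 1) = 2*q^5 - q^4 - 40*q^3 - 29*q^2 + 3*q + 2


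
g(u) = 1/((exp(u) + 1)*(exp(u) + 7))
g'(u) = -exp(u)/((exp(u) + 1)*(exp(u) + 7)^2) - exp(u)/((exp(u) + 1)^2*(exp(u) + 7))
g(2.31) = 0.01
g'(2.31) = -0.01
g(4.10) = 0.00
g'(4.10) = -0.00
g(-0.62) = 0.09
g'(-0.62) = -0.04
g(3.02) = 0.00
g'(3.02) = -0.00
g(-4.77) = 0.14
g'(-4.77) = -0.00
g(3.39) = 0.00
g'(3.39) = -0.00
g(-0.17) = 0.07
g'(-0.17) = -0.04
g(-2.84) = 0.13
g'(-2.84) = -0.01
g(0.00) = 0.06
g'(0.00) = -0.04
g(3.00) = 0.00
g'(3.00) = 0.00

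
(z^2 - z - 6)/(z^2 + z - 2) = (z - 3)/(z - 1)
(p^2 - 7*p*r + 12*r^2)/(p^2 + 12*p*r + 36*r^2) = (p^2 - 7*p*r + 12*r^2)/(p^2 + 12*p*r + 36*r^2)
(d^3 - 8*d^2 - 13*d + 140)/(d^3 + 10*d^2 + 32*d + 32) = (d^2 - 12*d + 35)/(d^2 + 6*d + 8)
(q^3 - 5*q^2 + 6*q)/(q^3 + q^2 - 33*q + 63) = q*(q - 2)/(q^2 + 4*q - 21)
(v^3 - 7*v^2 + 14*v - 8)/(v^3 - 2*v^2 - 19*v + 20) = (v^2 - 6*v + 8)/(v^2 - v - 20)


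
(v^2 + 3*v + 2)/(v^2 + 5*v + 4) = (v + 2)/(v + 4)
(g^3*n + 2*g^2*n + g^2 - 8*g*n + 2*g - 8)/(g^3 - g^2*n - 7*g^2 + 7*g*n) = (g^3*n + 2*g^2*n + g^2 - 8*g*n + 2*g - 8)/(g*(g^2 - g*n - 7*g + 7*n))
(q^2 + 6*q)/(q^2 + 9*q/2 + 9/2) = 2*q*(q + 6)/(2*q^2 + 9*q + 9)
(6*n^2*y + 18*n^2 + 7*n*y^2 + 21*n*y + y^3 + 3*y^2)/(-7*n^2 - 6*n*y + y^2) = (6*n*y + 18*n + y^2 + 3*y)/(-7*n + y)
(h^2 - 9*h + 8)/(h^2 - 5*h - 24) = (h - 1)/(h + 3)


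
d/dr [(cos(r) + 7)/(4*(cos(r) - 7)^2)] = (cos(r) + 21)*sin(r)/(4*(cos(r) - 7)^3)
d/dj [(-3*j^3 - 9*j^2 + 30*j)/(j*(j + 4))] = 3*(-j^2 - 8*j - 22)/(j^2 + 8*j + 16)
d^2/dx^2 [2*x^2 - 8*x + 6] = 4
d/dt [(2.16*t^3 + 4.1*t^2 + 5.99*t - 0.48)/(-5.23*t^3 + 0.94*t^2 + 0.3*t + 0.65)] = (23.4734*t^4 + 63.9514*t^3 - 7.7198*t^2 + 6.2324*t + 4.0375)/(27.3529*t^6 - 9.8324*t^5 - 2.2544*t^4 - 6.235*t^3 + 1.312*t^2 + 0.39*t + 0.4225)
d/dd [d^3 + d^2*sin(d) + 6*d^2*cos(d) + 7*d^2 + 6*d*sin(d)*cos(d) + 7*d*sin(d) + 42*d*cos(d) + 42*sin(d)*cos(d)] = -6*d^2*sin(d) + d^2*cos(d) + 3*d^2 - 40*d*sin(d) + 19*d*cos(d) + 6*d*cos(2*d) + 14*d + 7*sin(d) + 3*sin(2*d) + 42*cos(d) + 42*cos(2*d)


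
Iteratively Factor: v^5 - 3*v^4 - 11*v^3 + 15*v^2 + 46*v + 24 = (v + 2)*(v^4 - 5*v^3 - v^2 + 17*v + 12) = (v - 4)*(v + 2)*(v^3 - v^2 - 5*v - 3) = (v - 4)*(v + 1)*(v + 2)*(v^2 - 2*v - 3) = (v - 4)*(v + 1)^2*(v + 2)*(v - 3)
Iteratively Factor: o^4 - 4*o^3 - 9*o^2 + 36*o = (o - 3)*(o^3 - o^2 - 12*o) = (o - 4)*(o - 3)*(o^2 + 3*o) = o*(o - 4)*(o - 3)*(o + 3)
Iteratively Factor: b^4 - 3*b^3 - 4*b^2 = (b + 1)*(b^3 - 4*b^2) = b*(b + 1)*(b^2 - 4*b) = b*(b - 4)*(b + 1)*(b)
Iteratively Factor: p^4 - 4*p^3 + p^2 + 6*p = (p)*(p^3 - 4*p^2 + p + 6) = p*(p - 2)*(p^2 - 2*p - 3) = p*(p - 3)*(p - 2)*(p + 1)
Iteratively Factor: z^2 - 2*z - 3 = (z + 1)*(z - 3)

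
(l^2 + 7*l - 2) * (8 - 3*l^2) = -3*l^4 - 21*l^3 + 14*l^2 + 56*l - 16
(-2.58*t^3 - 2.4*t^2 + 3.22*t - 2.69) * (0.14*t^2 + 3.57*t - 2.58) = -0.3612*t^5 - 9.5466*t^4 - 1.4608*t^3 + 17.3108*t^2 - 17.9109*t + 6.9402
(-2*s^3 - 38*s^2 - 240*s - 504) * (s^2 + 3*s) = -2*s^5 - 44*s^4 - 354*s^3 - 1224*s^2 - 1512*s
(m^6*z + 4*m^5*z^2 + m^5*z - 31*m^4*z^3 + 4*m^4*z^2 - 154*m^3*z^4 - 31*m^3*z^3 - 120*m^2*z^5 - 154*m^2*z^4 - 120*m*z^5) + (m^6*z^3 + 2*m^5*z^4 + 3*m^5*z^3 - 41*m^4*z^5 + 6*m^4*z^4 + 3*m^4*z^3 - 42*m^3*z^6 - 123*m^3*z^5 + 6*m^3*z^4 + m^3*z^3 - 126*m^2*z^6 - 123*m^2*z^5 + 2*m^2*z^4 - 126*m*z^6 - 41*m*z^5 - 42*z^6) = m^6*z^3 + m^6*z + 2*m^5*z^4 + 3*m^5*z^3 + 4*m^5*z^2 + m^5*z - 41*m^4*z^5 + 6*m^4*z^4 - 28*m^4*z^3 + 4*m^4*z^2 - 42*m^3*z^6 - 123*m^3*z^5 - 148*m^3*z^4 - 30*m^3*z^3 - 126*m^2*z^6 - 243*m^2*z^5 - 152*m^2*z^4 - 126*m*z^6 - 161*m*z^5 - 42*z^6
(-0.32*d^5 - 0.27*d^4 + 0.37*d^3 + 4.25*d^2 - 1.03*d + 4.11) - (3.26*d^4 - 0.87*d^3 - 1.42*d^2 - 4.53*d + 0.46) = -0.32*d^5 - 3.53*d^4 + 1.24*d^3 + 5.67*d^2 + 3.5*d + 3.65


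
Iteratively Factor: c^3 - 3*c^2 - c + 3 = (c - 1)*(c^2 - 2*c - 3) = (c - 1)*(c + 1)*(c - 3)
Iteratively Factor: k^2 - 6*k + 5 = (k - 1)*(k - 5)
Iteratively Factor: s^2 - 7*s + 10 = (s - 2)*(s - 5)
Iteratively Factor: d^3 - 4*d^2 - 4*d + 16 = (d - 2)*(d^2 - 2*d - 8) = (d - 2)*(d + 2)*(d - 4)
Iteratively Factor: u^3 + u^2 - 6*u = (u)*(u^2 + u - 6) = u*(u - 2)*(u + 3)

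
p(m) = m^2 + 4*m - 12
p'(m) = 2*m + 4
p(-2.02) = -16.00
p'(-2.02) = -0.04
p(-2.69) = -15.52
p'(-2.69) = -1.38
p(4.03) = 20.36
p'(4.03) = 12.06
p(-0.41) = -13.47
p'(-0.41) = 3.18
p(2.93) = 8.30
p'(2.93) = 9.86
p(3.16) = 10.63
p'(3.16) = 10.32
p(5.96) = 47.36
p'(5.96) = 15.92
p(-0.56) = -13.93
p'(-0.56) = 2.88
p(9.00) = 105.00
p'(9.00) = 22.00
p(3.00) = 9.00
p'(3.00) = 10.00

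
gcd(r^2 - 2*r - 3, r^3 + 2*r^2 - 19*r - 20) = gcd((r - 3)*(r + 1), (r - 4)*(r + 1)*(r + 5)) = r + 1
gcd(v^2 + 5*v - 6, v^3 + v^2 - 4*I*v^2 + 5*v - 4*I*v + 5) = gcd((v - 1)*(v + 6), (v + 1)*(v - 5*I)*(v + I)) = 1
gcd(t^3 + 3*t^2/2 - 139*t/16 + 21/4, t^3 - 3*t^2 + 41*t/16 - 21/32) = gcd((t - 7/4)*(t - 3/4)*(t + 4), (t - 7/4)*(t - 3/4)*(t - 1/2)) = t^2 - 5*t/2 + 21/16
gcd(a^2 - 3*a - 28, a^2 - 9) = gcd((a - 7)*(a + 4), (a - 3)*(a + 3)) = 1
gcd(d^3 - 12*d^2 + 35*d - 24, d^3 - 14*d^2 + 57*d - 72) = d^2 - 11*d + 24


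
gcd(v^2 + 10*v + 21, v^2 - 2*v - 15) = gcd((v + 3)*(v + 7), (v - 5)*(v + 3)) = v + 3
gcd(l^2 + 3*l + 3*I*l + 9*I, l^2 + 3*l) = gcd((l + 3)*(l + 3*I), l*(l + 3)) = l + 3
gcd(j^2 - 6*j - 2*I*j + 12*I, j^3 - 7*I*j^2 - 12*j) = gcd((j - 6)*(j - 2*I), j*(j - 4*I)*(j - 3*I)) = 1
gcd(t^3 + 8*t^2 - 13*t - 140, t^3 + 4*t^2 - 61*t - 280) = t^2 + 12*t + 35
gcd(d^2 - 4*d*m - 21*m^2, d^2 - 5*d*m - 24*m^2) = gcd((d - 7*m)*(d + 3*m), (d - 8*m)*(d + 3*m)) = d + 3*m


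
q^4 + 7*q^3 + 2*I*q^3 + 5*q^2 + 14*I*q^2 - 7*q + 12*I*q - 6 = (q + 6)*(q + I)*(-I*q + 1)*(I*q + I)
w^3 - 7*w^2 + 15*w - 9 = (w - 3)^2*(w - 1)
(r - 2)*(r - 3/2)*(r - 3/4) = r^3 - 17*r^2/4 + 45*r/8 - 9/4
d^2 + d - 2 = (d - 1)*(d + 2)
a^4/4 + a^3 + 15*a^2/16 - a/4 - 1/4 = (a/4 + 1/2)*(a - 1/2)*(a + 1/2)*(a + 2)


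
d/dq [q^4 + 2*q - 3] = 4*q^3 + 2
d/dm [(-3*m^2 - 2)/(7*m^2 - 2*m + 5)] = 2*(3*m^2 - m - 2)/(49*m^4 - 28*m^3 + 74*m^2 - 20*m + 25)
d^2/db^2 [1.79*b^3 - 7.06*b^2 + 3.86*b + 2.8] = 10.74*b - 14.12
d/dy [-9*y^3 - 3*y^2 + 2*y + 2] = -27*y^2 - 6*y + 2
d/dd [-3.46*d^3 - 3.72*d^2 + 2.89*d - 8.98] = -10.38*d^2 - 7.44*d + 2.89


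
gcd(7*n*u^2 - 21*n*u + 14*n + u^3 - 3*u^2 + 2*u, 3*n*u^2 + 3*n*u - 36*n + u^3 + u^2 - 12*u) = 1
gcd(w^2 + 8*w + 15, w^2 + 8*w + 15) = w^2 + 8*w + 15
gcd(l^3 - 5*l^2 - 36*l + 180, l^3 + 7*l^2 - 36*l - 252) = l^2 - 36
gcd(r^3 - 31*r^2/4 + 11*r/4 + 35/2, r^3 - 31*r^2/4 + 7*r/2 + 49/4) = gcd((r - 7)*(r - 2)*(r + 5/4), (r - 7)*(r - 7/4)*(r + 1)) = r - 7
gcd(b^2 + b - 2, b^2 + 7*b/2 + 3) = b + 2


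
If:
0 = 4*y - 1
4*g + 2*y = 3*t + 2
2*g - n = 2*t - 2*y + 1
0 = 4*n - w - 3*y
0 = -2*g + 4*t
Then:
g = 3/5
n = 1/10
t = 3/10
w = -7/20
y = 1/4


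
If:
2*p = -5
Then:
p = -5/2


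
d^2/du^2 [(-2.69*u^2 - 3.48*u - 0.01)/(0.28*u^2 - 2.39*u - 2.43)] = (2.22044604925031e-16*u^4 - 4.14596*u^3 - 10.98636*u^2 - 14.1666*u + 8.52537999999999)/(0.021952*u^6 - 0.562128*u^5 + 4.226628*u^4 - 3.894983*u^3 - 36.681093*u^2 - 42.338133*u - 14.348907)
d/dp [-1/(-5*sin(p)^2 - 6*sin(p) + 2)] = -2*(5*sin(p) + 3)*cos(p)/(5*sin(p)^2 + 6*sin(p) - 2)^2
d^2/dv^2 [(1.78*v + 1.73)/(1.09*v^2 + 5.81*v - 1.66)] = ((1.78*v + 1.73)*(2.18*v + 5.81)*(4.36*v + 11.62) - (11.6412*v + 24.455)*(1.09*v^2 + 5.81*v - 1.66))/(1.09*v^2 + 5.81*v - 1.66)^3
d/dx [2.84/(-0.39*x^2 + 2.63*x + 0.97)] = (2.2152*x - 7.4692)/(-0.39*x^2 + 2.63*x + 0.97)^2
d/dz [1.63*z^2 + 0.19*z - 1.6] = 3.26*z + 0.19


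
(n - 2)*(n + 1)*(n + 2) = n^3 + n^2 - 4*n - 4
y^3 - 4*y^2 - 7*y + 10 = (y - 5)*(y - 1)*(y + 2)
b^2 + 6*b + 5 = (b + 1)*(b + 5)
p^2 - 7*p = p*(p - 7)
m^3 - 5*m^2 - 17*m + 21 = (m - 7)*(m - 1)*(m + 3)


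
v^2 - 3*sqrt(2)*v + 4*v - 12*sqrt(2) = (v + 4)*(v - 3*sqrt(2))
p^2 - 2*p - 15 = (p - 5)*(p + 3)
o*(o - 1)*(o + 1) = o^3 - o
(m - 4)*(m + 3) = m^2 - m - 12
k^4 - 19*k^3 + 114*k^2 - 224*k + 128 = (k - 8)^2*(k - 2)*(k - 1)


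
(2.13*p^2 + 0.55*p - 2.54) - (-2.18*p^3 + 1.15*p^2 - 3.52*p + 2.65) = 2.18*p^3 + 0.98*p^2 + 4.07*p - 5.19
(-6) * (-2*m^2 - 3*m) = 12*m^2 + 18*m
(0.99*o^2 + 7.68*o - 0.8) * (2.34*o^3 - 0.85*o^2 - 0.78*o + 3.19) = 2.3166*o^5 + 17.1297*o^4 - 9.1722*o^3 - 2.1523*o^2 + 25.1232*o - 2.552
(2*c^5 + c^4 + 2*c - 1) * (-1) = -2*c^5 - c^4 - 2*c + 1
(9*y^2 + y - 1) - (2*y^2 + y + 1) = 7*y^2 - 2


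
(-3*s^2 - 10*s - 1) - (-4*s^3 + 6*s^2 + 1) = 4*s^3 - 9*s^2 - 10*s - 2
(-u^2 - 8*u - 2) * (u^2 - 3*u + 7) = -u^4 - 5*u^3 + 15*u^2 - 50*u - 14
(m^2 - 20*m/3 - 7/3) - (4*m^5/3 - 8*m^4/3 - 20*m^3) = -4*m^5/3 + 8*m^4/3 + 20*m^3 + m^2 - 20*m/3 - 7/3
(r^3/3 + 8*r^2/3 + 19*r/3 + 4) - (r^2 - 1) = r^3/3 + 5*r^2/3 + 19*r/3 + 5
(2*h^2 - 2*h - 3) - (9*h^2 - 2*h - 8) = 5 - 7*h^2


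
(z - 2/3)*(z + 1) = z^2 + z/3 - 2/3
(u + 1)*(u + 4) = u^2 + 5*u + 4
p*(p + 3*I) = p^2 + 3*I*p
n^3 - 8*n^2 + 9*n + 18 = (n - 6)*(n - 3)*(n + 1)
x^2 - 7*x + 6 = (x - 6)*(x - 1)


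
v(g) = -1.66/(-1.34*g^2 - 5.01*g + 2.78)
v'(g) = -1.66*(2.68*g + 5.01)/(-1.34*g^2 - 5.01*g + 2.78)^2 = (-4.4488*g - 8.3166)/(1.34*g^2 + 5.01*g - 2.78)^2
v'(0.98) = -1.09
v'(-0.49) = -0.25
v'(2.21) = -0.08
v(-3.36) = -0.37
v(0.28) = -1.30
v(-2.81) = -0.26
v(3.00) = 0.07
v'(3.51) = -0.02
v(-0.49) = -0.34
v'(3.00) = -0.04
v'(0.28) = -5.91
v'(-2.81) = 0.11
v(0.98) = 0.49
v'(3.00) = -0.04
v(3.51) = 0.05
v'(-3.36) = 0.33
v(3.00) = 0.07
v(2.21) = 0.11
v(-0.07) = -0.53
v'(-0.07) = -0.82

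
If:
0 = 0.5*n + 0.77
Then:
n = -1.54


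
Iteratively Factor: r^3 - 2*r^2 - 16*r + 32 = (r + 4)*(r^2 - 6*r + 8) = (r - 4)*(r + 4)*(r - 2)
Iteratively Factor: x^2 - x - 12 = (x + 3)*(x - 4)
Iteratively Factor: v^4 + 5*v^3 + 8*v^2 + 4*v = (v + 2)*(v^3 + 3*v^2 + 2*v) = (v + 1)*(v + 2)*(v^2 + 2*v) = v*(v + 1)*(v + 2)*(v + 2)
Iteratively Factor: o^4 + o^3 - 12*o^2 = (o)*(o^3 + o^2 - 12*o) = o^2*(o^2 + o - 12) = o^2*(o - 3)*(o + 4)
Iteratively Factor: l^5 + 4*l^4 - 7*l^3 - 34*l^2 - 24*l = (l + 4)*(l^4 - 7*l^2 - 6*l) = l*(l + 4)*(l^3 - 7*l - 6) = l*(l + 2)*(l + 4)*(l^2 - 2*l - 3) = l*(l + 1)*(l + 2)*(l + 4)*(l - 3)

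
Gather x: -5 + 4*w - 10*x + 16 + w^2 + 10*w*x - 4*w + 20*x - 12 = w^2 + x*(10*w + 10) - 1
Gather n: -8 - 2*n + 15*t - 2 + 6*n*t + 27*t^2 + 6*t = n*(6*t - 2) + 27*t^2 + 21*t - 10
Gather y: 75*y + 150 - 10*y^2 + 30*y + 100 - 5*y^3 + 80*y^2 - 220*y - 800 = -5*y^3 + 70*y^2 - 115*y - 550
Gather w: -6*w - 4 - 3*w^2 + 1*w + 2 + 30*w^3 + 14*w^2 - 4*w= 30*w^3 + 11*w^2 - 9*w - 2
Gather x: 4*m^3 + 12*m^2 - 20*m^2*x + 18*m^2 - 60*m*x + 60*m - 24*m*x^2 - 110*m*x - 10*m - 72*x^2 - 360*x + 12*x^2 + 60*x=4*m^3 + 30*m^2 + 50*m + x^2*(-24*m - 60) + x*(-20*m^2 - 170*m - 300)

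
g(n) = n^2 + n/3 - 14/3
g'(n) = 2*n + 1/3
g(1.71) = -1.17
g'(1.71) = 3.75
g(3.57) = 9.27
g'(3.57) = 7.47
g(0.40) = -4.37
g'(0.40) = 1.13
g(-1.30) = -3.41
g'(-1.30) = -2.27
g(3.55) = 9.12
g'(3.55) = 7.43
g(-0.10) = -4.69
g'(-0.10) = 0.13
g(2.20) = 0.91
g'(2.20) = 4.73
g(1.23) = -2.74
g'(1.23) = 2.79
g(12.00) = 143.33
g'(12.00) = 24.33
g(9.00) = 79.33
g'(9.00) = 18.33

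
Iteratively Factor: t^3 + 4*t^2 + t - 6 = (t - 1)*(t^2 + 5*t + 6) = (t - 1)*(t + 2)*(t + 3)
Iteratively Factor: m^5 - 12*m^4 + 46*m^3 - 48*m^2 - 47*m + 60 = (m + 1)*(m^4 - 13*m^3 + 59*m^2 - 107*m + 60) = (m - 3)*(m + 1)*(m^3 - 10*m^2 + 29*m - 20) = (m - 3)*(m - 1)*(m + 1)*(m^2 - 9*m + 20) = (m - 4)*(m - 3)*(m - 1)*(m + 1)*(m - 5)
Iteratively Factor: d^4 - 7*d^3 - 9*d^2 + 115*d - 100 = (d - 5)*(d^3 - 2*d^2 - 19*d + 20) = (d - 5)*(d + 4)*(d^2 - 6*d + 5) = (d - 5)*(d - 1)*(d + 4)*(d - 5)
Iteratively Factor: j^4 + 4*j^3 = (j + 4)*(j^3) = j*(j + 4)*(j^2) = j^2*(j + 4)*(j)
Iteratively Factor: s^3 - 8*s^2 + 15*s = (s - 3)*(s^2 - 5*s) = s*(s - 3)*(s - 5)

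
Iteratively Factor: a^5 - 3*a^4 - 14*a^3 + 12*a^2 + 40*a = (a + 2)*(a^4 - 5*a^3 - 4*a^2 + 20*a) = (a - 5)*(a + 2)*(a^3 - 4*a) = (a - 5)*(a + 2)^2*(a^2 - 2*a) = a*(a - 5)*(a + 2)^2*(a - 2)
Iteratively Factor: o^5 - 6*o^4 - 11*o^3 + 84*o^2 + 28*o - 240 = (o + 3)*(o^4 - 9*o^3 + 16*o^2 + 36*o - 80) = (o - 4)*(o + 3)*(o^3 - 5*o^2 - 4*o + 20) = (o - 4)*(o - 2)*(o + 3)*(o^2 - 3*o - 10) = (o - 4)*(o - 2)*(o + 2)*(o + 3)*(o - 5)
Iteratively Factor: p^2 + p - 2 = (p - 1)*(p + 2)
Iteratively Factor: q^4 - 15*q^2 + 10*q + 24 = (q + 1)*(q^3 - q^2 - 14*q + 24) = (q - 2)*(q + 1)*(q^2 + q - 12) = (q - 3)*(q - 2)*(q + 1)*(q + 4)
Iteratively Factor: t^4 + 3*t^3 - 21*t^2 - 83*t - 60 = (t - 5)*(t^3 + 8*t^2 + 19*t + 12) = (t - 5)*(t + 3)*(t^2 + 5*t + 4) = (t - 5)*(t + 1)*(t + 3)*(t + 4)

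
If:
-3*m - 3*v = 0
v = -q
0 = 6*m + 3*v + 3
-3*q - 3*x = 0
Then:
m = -1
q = -1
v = 1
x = 1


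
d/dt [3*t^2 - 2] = 6*t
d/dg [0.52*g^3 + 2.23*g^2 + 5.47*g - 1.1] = 1.56*g^2 + 4.46*g + 5.47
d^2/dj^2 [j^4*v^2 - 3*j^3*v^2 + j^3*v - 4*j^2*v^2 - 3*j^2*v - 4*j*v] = 2*v*(6*j^2*v - 9*j*v + 3*j - 4*v - 3)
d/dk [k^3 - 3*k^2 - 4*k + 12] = 3*k^2 - 6*k - 4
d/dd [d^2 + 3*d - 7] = 2*d + 3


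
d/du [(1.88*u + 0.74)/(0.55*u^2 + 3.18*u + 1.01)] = (1.034*u^2 + 5.9784*u - (1.1*u + 3.18)*(1.88*u + 0.74) + 1.8988)/(0.55*u^2 + 3.18*u + 1.01)^2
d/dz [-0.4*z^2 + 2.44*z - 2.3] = 2.44 - 0.8*z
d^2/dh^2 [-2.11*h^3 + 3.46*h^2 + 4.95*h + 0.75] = 6.92 - 12.66*h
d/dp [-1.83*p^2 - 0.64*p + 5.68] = -3.66*p - 0.64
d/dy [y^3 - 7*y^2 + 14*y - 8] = 3*y^2 - 14*y + 14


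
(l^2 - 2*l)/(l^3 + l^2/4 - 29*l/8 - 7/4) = 8*l/(8*l^2 + 18*l + 7)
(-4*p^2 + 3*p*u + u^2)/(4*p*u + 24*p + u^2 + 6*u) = (-p + u)/(u + 6)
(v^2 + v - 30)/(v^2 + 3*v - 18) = (v - 5)/(v - 3)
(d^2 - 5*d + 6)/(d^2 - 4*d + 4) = (d - 3)/(d - 2)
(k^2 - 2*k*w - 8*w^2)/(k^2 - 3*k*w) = (k^2 - 2*k*w - 8*w^2)/(k*(k - 3*w))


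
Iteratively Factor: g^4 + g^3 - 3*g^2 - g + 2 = (g + 1)*(g^3 - 3*g + 2) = (g - 1)*(g + 1)*(g^2 + g - 2) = (g - 1)*(g + 1)*(g + 2)*(g - 1)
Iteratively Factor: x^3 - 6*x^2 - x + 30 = (x + 2)*(x^2 - 8*x + 15) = (x - 5)*(x + 2)*(x - 3)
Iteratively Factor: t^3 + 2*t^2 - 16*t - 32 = (t + 2)*(t^2 - 16) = (t + 2)*(t + 4)*(t - 4)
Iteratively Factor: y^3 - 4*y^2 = (y)*(y^2 - 4*y) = y^2*(y - 4)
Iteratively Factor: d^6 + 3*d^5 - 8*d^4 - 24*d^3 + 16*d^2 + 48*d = (d - 2)*(d^5 + 5*d^4 + 2*d^3 - 20*d^2 - 24*d) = (d - 2)*(d + 2)*(d^4 + 3*d^3 - 4*d^2 - 12*d) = d*(d - 2)*(d + 2)*(d^3 + 3*d^2 - 4*d - 12) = d*(d - 2)*(d + 2)*(d + 3)*(d^2 - 4) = d*(d - 2)*(d + 2)^2*(d + 3)*(d - 2)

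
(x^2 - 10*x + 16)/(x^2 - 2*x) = (x - 8)/x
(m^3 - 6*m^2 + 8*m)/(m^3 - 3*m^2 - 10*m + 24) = m/(m + 3)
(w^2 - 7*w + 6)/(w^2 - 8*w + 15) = (w^2 - 7*w + 6)/(w^2 - 8*w + 15)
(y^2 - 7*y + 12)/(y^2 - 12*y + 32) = (y - 3)/(y - 8)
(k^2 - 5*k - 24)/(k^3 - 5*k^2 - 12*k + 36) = (k - 8)/(k^2 - 8*k + 12)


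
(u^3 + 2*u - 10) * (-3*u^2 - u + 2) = -3*u^5 - u^4 - 4*u^3 + 28*u^2 + 14*u - 20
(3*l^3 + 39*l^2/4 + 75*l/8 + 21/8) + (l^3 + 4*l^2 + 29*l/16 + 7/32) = 4*l^3 + 55*l^2/4 + 179*l/16 + 91/32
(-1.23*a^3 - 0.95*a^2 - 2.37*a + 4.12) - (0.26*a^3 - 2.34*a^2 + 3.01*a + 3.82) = -1.49*a^3 + 1.39*a^2 - 5.38*a + 0.3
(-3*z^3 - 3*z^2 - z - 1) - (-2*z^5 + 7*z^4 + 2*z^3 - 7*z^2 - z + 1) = 2*z^5 - 7*z^4 - 5*z^3 + 4*z^2 - 2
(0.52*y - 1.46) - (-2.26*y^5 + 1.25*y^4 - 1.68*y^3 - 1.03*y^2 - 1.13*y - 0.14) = 2.26*y^5 - 1.25*y^4 + 1.68*y^3 + 1.03*y^2 + 1.65*y - 1.32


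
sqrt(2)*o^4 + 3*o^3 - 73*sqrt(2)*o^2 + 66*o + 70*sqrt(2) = (o - 5*sqrt(2))*(o - sqrt(2))*(o + 7*sqrt(2))*(sqrt(2)*o + 1)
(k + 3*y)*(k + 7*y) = k^2 + 10*k*y + 21*y^2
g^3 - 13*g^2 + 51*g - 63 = (g - 7)*(g - 3)^2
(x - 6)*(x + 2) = x^2 - 4*x - 12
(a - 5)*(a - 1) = a^2 - 6*a + 5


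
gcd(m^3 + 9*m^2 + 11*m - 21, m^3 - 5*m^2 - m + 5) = m - 1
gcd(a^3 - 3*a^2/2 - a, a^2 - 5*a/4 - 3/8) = 1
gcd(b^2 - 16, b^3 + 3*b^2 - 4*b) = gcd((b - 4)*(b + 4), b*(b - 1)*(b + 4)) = b + 4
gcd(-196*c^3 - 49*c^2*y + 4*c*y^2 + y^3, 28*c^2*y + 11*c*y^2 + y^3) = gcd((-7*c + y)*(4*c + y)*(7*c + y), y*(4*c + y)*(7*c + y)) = 28*c^2 + 11*c*y + y^2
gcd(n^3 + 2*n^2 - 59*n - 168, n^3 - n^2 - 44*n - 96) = n^2 - 5*n - 24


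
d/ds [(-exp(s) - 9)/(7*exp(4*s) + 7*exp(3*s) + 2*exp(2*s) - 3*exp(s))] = (21*exp(4*s) + 266*exp(3*s) + 191*exp(2*s) + 36*exp(s) - 27)*exp(-s)/(49*exp(6*s) + 98*exp(5*s) + 77*exp(4*s) - 14*exp(3*s) - 38*exp(2*s) - 12*exp(s) + 9)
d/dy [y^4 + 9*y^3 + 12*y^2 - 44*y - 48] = 4*y^3 + 27*y^2 + 24*y - 44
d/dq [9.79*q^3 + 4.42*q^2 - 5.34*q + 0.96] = 29.37*q^2 + 8.84*q - 5.34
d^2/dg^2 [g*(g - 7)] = 2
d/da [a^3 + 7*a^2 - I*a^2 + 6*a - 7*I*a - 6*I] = 3*a^2 + 2*a*(7 - I) + 6 - 7*I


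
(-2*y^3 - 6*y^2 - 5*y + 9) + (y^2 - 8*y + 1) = -2*y^3 - 5*y^2 - 13*y + 10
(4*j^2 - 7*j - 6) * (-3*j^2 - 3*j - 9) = -12*j^4 + 9*j^3 + 3*j^2 + 81*j + 54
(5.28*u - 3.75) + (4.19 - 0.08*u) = 5.2*u + 0.44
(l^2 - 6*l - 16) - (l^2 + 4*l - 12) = -10*l - 4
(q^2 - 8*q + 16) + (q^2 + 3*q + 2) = 2*q^2 - 5*q + 18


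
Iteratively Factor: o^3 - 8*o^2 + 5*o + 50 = (o - 5)*(o^2 - 3*o - 10) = (o - 5)^2*(o + 2)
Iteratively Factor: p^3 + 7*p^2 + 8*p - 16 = (p - 1)*(p^2 + 8*p + 16) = (p - 1)*(p + 4)*(p + 4)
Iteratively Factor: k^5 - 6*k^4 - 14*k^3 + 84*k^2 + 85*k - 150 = (k - 5)*(k^4 - k^3 - 19*k^2 - 11*k + 30) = (k - 5)^2*(k^3 + 4*k^2 + k - 6) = (k - 5)^2*(k - 1)*(k^2 + 5*k + 6) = (k - 5)^2*(k - 1)*(k + 2)*(k + 3)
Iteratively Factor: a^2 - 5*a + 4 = (a - 1)*(a - 4)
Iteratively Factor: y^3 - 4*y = (y + 2)*(y^2 - 2*y) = y*(y + 2)*(y - 2)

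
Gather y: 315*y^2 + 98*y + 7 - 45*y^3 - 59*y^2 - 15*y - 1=-45*y^3 + 256*y^2 + 83*y + 6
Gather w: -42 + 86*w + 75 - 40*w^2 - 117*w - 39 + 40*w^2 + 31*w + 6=0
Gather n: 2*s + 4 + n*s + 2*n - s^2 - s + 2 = n*(s + 2) - s^2 + s + 6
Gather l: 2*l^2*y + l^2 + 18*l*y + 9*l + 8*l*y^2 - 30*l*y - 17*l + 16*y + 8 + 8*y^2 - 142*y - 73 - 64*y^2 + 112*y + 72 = l^2*(2*y + 1) + l*(8*y^2 - 12*y - 8) - 56*y^2 - 14*y + 7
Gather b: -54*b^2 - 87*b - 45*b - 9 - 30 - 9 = -54*b^2 - 132*b - 48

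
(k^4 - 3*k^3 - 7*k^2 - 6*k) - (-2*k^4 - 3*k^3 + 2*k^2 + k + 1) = 3*k^4 - 9*k^2 - 7*k - 1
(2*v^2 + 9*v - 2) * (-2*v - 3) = -4*v^3 - 24*v^2 - 23*v + 6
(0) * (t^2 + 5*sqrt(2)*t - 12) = 0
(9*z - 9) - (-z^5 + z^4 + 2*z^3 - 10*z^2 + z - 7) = z^5 - z^4 - 2*z^3 + 10*z^2 + 8*z - 2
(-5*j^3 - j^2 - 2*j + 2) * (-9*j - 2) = 45*j^4 + 19*j^3 + 20*j^2 - 14*j - 4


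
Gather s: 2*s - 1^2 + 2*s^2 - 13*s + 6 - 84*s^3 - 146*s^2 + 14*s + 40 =-84*s^3 - 144*s^2 + 3*s + 45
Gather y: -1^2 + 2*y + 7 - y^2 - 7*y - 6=-y^2 - 5*y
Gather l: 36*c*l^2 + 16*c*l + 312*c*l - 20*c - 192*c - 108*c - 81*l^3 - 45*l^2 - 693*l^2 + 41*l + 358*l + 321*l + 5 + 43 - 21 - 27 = -320*c - 81*l^3 + l^2*(36*c - 738) + l*(328*c + 720)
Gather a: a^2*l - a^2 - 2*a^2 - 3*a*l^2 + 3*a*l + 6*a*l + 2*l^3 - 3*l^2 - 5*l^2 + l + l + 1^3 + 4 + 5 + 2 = a^2*(l - 3) + a*(-3*l^2 + 9*l) + 2*l^3 - 8*l^2 + 2*l + 12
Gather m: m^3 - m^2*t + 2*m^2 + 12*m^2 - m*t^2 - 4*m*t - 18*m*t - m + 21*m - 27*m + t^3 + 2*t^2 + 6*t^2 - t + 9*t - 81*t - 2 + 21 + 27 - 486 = m^3 + m^2*(14 - t) + m*(-t^2 - 22*t - 7) + t^3 + 8*t^2 - 73*t - 440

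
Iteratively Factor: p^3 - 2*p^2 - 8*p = (p + 2)*(p^2 - 4*p) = (p - 4)*(p + 2)*(p)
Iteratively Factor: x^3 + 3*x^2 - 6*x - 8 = (x - 2)*(x^2 + 5*x + 4) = (x - 2)*(x + 1)*(x + 4)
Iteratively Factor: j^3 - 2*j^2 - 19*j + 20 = (j - 1)*(j^2 - j - 20) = (j - 1)*(j + 4)*(j - 5)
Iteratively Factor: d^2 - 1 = (d + 1)*(d - 1)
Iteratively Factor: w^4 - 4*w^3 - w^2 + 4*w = (w - 1)*(w^3 - 3*w^2 - 4*w) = w*(w - 1)*(w^2 - 3*w - 4) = w*(w - 1)*(w + 1)*(w - 4)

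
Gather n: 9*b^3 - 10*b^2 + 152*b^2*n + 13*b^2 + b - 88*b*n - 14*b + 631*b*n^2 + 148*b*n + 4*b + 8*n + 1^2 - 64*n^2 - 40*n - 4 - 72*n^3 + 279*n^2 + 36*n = 9*b^3 + 3*b^2 - 9*b - 72*n^3 + n^2*(631*b + 215) + n*(152*b^2 + 60*b + 4) - 3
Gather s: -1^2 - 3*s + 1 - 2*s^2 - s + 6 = -2*s^2 - 4*s + 6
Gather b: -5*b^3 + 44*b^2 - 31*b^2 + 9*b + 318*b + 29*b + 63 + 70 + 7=-5*b^3 + 13*b^2 + 356*b + 140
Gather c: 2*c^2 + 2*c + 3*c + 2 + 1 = 2*c^2 + 5*c + 3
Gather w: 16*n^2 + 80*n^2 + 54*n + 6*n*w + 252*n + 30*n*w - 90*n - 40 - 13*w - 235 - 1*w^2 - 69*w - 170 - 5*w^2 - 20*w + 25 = 96*n^2 + 216*n - 6*w^2 + w*(36*n - 102) - 420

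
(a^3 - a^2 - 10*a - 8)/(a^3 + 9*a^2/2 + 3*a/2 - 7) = 2*(a^2 - 3*a - 4)/(2*a^2 + 5*a - 7)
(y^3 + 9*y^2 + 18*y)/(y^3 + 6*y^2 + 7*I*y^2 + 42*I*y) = (y + 3)/(y + 7*I)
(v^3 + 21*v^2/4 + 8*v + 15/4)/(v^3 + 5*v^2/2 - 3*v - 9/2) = (4*v + 5)/(2*(2*v - 3))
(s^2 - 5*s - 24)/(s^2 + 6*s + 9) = (s - 8)/(s + 3)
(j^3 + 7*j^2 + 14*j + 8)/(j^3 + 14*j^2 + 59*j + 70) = (j^2 + 5*j + 4)/(j^2 + 12*j + 35)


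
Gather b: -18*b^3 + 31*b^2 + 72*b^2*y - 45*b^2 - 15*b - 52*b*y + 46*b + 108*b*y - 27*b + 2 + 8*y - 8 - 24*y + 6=-18*b^3 + b^2*(72*y - 14) + b*(56*y + 4) - 16*y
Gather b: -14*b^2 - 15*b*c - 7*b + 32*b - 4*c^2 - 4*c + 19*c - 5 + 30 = -14*b^2 + b*(25 - 15*c) - 4*c^2 + 15*c + 25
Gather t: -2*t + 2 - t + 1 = 3 - 3*t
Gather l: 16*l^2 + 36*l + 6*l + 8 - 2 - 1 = 16*l^2 + 42*l + 5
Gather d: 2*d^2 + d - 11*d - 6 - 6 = 2*d^2 - 10*d - 12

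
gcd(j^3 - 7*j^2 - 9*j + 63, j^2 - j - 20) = 1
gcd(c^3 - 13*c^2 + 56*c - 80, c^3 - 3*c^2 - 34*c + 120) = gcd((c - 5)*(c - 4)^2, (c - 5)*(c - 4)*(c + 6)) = c^2 - 9*c + 20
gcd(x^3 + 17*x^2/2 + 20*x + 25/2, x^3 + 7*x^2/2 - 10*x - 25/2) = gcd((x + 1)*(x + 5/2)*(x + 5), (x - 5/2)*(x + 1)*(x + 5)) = x^2 + 6*x + 5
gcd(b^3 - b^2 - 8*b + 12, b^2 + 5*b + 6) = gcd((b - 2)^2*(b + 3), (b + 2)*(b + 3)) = b + 3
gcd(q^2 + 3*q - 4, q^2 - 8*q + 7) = q - 1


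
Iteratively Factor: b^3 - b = (b - 1)*(b^2 + b) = b*(b - 1)*(b + 1)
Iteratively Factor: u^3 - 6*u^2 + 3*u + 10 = (u - 2)*(u^2 - 4*u - 5) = (u - 2)*(u + 1)*(u - 5)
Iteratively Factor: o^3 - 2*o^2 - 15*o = (o)*(o^2 - 2*o - 15) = o*(o + 3)*(o - 5)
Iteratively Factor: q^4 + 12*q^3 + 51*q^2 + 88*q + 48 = (q + 1)*(q^3 + 11*q^2 + 40*q + 48) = (q + 1)*(q + 4)*(q^2 + 7*q + 12) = (q + 1)*(q + 3)*(q + 4)*(q + 4)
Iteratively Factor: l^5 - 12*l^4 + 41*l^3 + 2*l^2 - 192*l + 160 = (l - 4)*(l^4 - 8*l^3 + 9*l^2 + 38*l - 40) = (l - 4)*(l + 2)*(l^3 - 10*l^2 + 29*l - 20) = (l - 4)*(l - 1)*(l + 2)*(l^2 - 9*l + 20) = (l - 5)*(l - 4)*(l - 1)*(l + 2)*(l - 4)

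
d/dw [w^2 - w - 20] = 2*w - 1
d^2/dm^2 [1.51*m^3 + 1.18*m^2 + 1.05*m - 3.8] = 9.06*m + 2.36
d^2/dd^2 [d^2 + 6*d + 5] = 2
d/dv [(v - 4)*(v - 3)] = 2*v - 7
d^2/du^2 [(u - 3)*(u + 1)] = 2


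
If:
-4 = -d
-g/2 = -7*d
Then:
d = 4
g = 56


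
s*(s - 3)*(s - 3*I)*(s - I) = s^4 - 3*s^3 - 4*I*s^3 - 3*s^2 + 12*I*s^2 + 9*s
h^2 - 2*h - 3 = (h - 3)*(h + 1)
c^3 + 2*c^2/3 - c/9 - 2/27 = (c - 1/3)*(c + 1/3)*(c + 2/3)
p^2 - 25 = (p - 5)*(p + 5)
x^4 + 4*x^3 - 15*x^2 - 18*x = x*(x - 3)*(x + 1)*(x + 6)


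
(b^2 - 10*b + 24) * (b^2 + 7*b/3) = b^4 - 23*b^3/3 + 2*b^2/3 + 56*b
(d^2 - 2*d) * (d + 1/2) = d^3 - 3*d^2/2 - d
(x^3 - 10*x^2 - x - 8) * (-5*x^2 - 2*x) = -5*x^5 + 48*x^4 + 25*x^3 + 42*x^2 + 16*x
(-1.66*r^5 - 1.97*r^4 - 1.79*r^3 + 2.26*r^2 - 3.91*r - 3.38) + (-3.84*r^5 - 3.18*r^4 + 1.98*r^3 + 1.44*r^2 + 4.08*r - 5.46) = -5.5*r^5 - 5.15*r^4 + 0.19*r^3 + 3.7*r^2 + 0.17*r - 8.84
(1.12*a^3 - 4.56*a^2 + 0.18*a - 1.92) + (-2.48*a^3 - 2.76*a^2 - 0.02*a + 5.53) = -1.36*a^3 - 7.32*a^2 + 0.16*a + 3.61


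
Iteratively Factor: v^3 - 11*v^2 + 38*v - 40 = (v - 2)*(v^2 - 9*v + 20) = (v - 5)*(v - 2)*(v - 4)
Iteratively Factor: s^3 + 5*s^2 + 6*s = (s)*(s^2 + 5*s + 6) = s*(s + 2)*(s + 3)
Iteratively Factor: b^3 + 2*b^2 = (b)*(b^2 + 2*b) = b^2*(b + 2)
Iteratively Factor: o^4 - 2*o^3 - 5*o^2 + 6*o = (o - 1)*(o^3 - o^2 - 6*o) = (o - 1)*(o + 2)*(o^2 - 3*o) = o*(o - 1)*(o + 2)*(o - 3)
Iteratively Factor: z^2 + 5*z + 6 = (z + 2)*(z + 3)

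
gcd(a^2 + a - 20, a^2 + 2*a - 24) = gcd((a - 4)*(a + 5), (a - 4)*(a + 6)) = a - 4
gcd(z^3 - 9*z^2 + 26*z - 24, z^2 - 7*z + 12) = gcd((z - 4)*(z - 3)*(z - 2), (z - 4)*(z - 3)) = z^2 - 7*z + 12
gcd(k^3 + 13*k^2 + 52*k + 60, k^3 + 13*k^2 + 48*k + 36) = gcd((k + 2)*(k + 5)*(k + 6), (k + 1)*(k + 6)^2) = k + 6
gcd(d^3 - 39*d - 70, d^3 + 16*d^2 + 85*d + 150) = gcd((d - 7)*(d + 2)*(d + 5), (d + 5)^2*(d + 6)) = d + 5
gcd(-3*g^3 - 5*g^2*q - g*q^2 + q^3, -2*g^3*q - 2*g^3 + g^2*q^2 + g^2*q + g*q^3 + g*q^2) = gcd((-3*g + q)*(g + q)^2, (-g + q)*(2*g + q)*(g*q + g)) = 1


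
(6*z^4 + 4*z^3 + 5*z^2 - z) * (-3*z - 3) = -18*z^5 - 30*z^4 - 27*z^3 - 12*z^2 + 3*z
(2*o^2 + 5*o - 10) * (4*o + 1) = 8*o^3 + 22*o^2 - 35*o - 10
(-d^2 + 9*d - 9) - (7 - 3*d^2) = 2*d^2 + 9*d - 16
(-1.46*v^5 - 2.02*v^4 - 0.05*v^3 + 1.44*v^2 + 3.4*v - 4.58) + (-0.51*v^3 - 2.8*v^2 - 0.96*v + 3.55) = -1.46*v^5 - 2.02*v^4 - 0.56*v^3 - 1.36*v^2 + 2.44*v - 1.03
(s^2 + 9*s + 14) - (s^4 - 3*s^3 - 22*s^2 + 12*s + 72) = -s^4 + 3*s^3 + 23*s^2 - 3*s - 58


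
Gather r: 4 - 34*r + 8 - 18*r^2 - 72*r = -18*r^2 - 106*r + 12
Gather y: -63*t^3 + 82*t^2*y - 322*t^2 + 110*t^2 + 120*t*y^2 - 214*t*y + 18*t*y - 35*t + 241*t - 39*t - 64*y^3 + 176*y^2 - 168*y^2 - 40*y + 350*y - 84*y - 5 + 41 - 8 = -63*t^3 - 212*t^2 + 167*t - 64*y^3 + y^2*(120*t + 8) + y*(82*t^2 - 196*t + 226) + 28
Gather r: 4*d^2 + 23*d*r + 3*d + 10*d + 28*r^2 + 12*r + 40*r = 4*d^2 + 13*d + 28*r^2 + r*(23*d + 52)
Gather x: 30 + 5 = 35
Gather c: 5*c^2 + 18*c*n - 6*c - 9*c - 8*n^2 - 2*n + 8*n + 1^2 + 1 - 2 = 5*c^2 + c*(18*n - 15) - 8*n^2 + 6*n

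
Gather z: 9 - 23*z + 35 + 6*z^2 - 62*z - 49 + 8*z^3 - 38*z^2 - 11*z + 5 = 8*z^3 - 32*z^2 - 96*z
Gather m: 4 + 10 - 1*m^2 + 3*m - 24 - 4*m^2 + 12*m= -5*m^2 + 15*m - 10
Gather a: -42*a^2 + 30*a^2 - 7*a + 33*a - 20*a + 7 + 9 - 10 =-12*a^2 + 6*a + 6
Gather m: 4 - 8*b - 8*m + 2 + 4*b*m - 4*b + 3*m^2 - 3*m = -12*b + 3*m^2 + m*(4*b - 11) + 6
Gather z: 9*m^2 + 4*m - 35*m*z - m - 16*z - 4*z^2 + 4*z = 9*m^2 + 3*m - 4*z^2 + z*(-35*m - 12)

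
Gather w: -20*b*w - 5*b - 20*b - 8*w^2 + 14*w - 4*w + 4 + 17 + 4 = -25*b - 8*w^2 + w*(10 - 20*b) + 25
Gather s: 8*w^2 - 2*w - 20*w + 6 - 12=8*w^2 - 22*w - 6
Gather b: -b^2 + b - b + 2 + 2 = 4 - b^2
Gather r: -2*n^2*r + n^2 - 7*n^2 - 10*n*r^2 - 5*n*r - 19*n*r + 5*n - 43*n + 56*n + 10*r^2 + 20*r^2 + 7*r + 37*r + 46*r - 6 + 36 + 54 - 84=-6*n^2 + 18*n + r^2*(30 - 10*n) + r*(-2*n^2 - 24*n + 90)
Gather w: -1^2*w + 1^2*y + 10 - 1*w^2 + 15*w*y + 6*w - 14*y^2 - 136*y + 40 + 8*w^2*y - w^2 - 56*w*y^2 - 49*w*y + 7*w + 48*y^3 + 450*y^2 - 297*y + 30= w^2*(8*y - 2) + w*(-56*y^2 - 34*y + 12) + 48*y^3 + 436*y^2 - 432*y + 80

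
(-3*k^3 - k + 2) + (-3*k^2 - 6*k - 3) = -3*k^3 - 3*k^2 - 7*k - 1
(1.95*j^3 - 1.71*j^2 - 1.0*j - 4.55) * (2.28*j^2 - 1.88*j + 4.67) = 4.446*j^5 - 7.5648*j^4 + 10.0413*j^3 - 16.4797*j^2 + 3.884*j - 21.2485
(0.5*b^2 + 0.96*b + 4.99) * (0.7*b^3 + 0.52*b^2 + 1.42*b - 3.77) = 0.35*b^5 + 0.932*b^4 + 4.7022*b^3 + 2.073*b^2 + 3.4666*b - 18.8123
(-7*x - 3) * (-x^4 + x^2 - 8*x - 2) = 7*x^5 + 3*x^4 - 7*x^3 + 53*x^2 + 38*x + 6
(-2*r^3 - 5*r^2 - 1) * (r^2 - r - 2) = -2*r^5 - 3*r^4 + 9*r^3 + 9*r^2 + r + 2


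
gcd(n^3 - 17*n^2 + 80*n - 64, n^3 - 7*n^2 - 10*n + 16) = n^2 - 9*n + 8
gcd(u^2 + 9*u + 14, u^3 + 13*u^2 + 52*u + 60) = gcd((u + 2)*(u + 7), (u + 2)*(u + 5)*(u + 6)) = u + 2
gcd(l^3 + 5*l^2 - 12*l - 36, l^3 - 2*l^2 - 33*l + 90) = l^2 + 3*l - 18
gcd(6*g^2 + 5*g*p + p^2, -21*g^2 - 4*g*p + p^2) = 3*g + p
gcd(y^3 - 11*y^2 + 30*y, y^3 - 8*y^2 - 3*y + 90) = y^2 - 11*y + 30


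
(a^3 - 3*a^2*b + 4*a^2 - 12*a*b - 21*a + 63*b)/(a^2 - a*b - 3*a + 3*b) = (a^2 - 3*a*b + 7*a - 21*b)/(a - b)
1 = 1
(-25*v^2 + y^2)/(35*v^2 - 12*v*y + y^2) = (5*v + y)/(-7*v + y)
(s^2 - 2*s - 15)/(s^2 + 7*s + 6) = (s^2 - 2*s - 15)/(s^2 + 7*s + 6)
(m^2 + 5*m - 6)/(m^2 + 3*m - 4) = (m + 6)/(m + 4)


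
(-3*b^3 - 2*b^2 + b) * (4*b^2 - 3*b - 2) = -12*b^5 + b^4 + 16*b^3 + b^2 - 2*b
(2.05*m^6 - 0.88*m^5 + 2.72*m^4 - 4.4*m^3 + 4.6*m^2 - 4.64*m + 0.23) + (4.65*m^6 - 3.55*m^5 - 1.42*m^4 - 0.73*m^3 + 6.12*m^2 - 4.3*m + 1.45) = 6.7*m^6 - 4.43*m^5 + 1.3*m^4 - 5.13*m^3 + 10.72*m^2 - 8.94*m + 1.68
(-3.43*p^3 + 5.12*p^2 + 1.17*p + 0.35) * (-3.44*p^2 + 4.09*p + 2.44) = 11.7992*p^5 - 31.6415*p^4 + 8.5468*p^3 + 16.0741*p^2 + 4.2863*p + 0.854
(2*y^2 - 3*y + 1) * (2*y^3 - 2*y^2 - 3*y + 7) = 4*y^5 - 10*y^4 + 2*y^3 + 21*y^2 - 24*y + 7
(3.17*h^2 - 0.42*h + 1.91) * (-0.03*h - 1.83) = -0.0951*h^3 - 5.7885*h^2 + 0.7113*h - 3.4953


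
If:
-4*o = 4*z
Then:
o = -z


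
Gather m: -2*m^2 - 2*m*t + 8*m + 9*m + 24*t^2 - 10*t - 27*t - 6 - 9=-2*m^2 + m*(17 - 2*t) + 24*t^2 - 37*t - 15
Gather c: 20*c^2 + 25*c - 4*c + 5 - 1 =20*c^2 + 21*c + 4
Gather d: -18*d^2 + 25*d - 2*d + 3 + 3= -18*d^2 + 23*d + 6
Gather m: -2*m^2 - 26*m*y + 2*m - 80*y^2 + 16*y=-2*m^2 + m*(2 - 26*y) - 80*y^2 + 16*y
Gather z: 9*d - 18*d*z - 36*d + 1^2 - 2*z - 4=-27*d + z*(-18*d - 2) - 3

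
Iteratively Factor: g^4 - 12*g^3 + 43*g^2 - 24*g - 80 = (g - 4)*(g^3 - 8*g^2 + 11*g + 20) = (g - 4)*(g + 1)*(g^2 - 9*g + 20) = (g - 4)^2*(g + 1)*(g - 5)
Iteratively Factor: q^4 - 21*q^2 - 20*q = (q + 1)*(q^3 - q^2 - 20*q) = (q + 1)*(q + 4)*(q^2 - 5*q) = q*(q + 1)*(q + 4)*(q - 5)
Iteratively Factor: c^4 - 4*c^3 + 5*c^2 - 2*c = (c)*(c^3 - 4*c^2 + 5*c - 2) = c*(c - 1)*(c^2 - 3*c + 2) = c*(c - 1)^2*(c - 2)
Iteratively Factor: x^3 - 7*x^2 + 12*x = (x)*(x^2 - 7*x + 12) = x*(x - 4)*(x - 3)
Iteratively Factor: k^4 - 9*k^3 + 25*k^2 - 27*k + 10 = (k - 2)*(k^3 - 7*k^2 + 11*k - 5) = (k - 2)*(k - 1)*(k^2 - 6*k + 5) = (k - 2)*(k - 1)^2*(k - 5)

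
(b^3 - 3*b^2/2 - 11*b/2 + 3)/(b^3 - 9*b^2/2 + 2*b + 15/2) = (2*b^2 + 3*b - 2)/(2*b^2 - 3*b - 5)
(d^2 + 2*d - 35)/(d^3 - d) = (d^2 + 2*d - 35)/(d^3 - d)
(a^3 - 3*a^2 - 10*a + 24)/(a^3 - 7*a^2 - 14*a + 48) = (a - 4)/(a - 8)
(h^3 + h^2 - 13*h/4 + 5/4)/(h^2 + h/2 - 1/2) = (2*h^2 + 3*h - 5)/(2*(h + 1))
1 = 1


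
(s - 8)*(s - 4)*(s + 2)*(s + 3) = s^4 - 7*s^3 - 22*s^2 + 88*s + 192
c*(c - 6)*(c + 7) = c^3 + c^2 - 42*c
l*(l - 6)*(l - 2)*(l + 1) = l^4 - 7*l^3 + 4*l^2 + 12*l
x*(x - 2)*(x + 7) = x^3 + 5*x^2 - 14*x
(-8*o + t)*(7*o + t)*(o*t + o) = -56*o^3*t - 56*o^3 - o^2*t^2 - o^2*t + o*t^3 + o*t^2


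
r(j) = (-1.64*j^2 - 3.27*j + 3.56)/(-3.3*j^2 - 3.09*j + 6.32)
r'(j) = (-3.28*j - 3.27)/(-3.3*j^2 - 3.09*j + 6.32) + (6.6*j + 3.09)*(-1.64*j^2 - 3.27*j + 3.56)/(-3.3*j^2 - 3.09*j + 6.32)^2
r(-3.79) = 0.26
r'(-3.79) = -0.12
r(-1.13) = 0.92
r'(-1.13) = -0.64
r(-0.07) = 0.58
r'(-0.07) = -0.23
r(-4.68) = 0.33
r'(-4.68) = -0.06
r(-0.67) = 0.73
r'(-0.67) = -0.30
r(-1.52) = 1.40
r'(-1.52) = -2.35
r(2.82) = 0.65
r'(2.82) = -0.06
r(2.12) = 0.71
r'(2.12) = -0.13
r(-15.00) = 0.46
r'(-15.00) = -0.00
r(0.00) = 0.56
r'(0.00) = -0.24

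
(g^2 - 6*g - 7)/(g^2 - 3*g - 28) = (g + 1)/(g + 4)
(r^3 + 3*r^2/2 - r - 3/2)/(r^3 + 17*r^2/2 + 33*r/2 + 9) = (r - 1)/(r + 6)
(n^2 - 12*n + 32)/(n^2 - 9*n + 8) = (n - 4)/(n - 1)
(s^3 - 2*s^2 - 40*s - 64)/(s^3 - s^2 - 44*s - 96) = (s + 2)/(s + 3)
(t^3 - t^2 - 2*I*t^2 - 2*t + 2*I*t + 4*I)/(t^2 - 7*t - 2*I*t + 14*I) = (t^2 - t - 2)/(t - 7)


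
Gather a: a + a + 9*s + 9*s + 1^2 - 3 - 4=2*a + 18*s - 6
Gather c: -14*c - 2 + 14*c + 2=0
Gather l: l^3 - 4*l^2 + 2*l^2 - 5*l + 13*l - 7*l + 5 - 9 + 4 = l^3 - 2*l^2 + l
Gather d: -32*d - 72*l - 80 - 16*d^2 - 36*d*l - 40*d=-16*d^2 + d*(-36*l - 72) - 72*l - 80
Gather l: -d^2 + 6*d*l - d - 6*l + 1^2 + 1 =-d^2 - d + l*(6*d - 6) + 2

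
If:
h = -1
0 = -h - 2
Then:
No Solution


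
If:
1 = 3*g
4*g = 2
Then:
No Solution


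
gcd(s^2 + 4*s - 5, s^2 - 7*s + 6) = s - 1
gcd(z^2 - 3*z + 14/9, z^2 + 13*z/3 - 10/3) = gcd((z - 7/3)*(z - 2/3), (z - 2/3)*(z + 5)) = z - 2/3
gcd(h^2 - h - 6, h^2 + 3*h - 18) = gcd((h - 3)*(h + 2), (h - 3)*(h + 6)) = h - 3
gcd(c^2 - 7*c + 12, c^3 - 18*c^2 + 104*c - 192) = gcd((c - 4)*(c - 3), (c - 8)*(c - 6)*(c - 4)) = c - 4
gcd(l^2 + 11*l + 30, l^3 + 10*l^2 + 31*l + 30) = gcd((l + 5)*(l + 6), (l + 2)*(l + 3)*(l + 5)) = l + 5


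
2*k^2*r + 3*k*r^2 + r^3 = r*(k + r)*(2*k + r)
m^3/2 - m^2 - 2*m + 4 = (m/2 + 1)*(m - 2)^2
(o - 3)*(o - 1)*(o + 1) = o^3 - 3*o^2 - o + 3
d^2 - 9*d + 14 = (d - 7)*(d - 2)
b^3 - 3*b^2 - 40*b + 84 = (b - 7)*(b - 2)*(b + 6)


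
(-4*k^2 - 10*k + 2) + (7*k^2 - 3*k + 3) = 3*k^2 - 13*k + 5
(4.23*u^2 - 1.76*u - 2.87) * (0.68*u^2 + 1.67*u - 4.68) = 2.8764*u^4 + 5.8673*u^3 - 24.6872*u^2 + 3.4439*u + 13.4316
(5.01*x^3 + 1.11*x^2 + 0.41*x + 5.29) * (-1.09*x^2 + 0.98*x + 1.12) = -5.4609*x^5 + 3.6999*x^4 + 6.2521*x^3 - 4.1211*x^2 + 5.6434*x + 5.9248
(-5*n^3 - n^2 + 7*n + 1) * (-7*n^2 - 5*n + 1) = 35*n^5 + 32*n^4 - 49*n^3 - 43*n^2 + 2*n + 1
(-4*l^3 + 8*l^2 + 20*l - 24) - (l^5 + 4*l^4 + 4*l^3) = -l^5 - 4*l^4 - 8*l^3 + 8*l^2 + 20*l - 24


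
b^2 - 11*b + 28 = (b - 7)*(b - 4)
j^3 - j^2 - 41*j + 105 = (j - 5)*(j - 3)*(j + 7)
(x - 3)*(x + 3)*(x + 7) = x^3 + 7*x^2 - 9*x - 63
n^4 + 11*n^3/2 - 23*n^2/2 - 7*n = n*(n - 2)*(n + 1/2)*(n + 7)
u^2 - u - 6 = (u - 3)*(u + 2)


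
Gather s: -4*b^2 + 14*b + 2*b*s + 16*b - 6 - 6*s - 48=-4*b^2 + 30*b + s*(2*b - 6) - 54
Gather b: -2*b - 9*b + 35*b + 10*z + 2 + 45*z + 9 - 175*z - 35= 24*b - 120*z - 24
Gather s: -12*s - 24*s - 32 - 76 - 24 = -36*s - 132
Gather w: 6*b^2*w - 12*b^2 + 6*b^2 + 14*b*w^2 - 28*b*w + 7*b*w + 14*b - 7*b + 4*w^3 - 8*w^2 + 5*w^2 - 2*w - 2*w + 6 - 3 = -6*b^2 + 7*b + 4*w^3 + w^2*(14*b - 3) + w*(6*b^2 - 21*b - 4) + 3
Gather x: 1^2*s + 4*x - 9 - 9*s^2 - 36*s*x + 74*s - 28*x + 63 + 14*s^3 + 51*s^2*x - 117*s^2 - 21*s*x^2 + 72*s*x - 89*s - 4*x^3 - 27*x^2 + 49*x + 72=14*s^3 - 126*s^2 - 14*s - 4*x^3 + x^2*(-21*s - 27) + x*(51*s^2 + 36*s + 25) + 126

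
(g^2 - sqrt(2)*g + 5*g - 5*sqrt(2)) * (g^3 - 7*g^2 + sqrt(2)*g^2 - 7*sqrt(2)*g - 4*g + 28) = g^5 - 2*g^4 - 41*g^3 + 4*sqrt(2)*g^2 + 12*g^2 - 8*sqrt(2)*g + 210*g - 140*sqrt(2)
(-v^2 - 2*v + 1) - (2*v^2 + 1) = -3*v^2 - 2*v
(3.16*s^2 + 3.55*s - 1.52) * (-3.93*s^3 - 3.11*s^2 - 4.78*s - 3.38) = -12.4188*s^5 - 23.7791*s^4 - 20.1717*s^3 - 22.9226*s^2 - 4.7334*s + 5.1376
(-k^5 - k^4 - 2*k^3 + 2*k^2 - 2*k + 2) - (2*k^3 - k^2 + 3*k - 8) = -k^5 - k^4 - 4*k^3 + 3*k^2 - 5*k + 10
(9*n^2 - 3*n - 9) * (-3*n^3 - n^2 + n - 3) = -27*n^5 + 39*n^3 - 21*n^2 + 27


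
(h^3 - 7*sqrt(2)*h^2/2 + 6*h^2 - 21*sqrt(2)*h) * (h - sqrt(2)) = h^4 - 9*sqrt(2)*h^3/2 + 6*h^3 - 27*sqrt(2)*h^2 + 7*h^2 + 42*h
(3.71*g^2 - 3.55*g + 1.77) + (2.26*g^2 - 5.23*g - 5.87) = 5.97*g^2 - 8.78*g - 4.1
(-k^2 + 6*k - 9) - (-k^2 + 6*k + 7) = -16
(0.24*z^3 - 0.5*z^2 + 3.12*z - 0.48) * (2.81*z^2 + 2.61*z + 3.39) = 0.6744*z^5 - 0.7786*z^4 + 8.2758*z^3 + 5.0994*z^2 + 9.324*z - 1.6272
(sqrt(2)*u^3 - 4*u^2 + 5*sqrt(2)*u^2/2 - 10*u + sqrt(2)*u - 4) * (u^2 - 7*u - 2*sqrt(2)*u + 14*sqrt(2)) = sqrt(2)*u^5 - 8*u^4 - 9*sqrt(2)*u^4/2 - 17*sqrt(2)*u^3/2 + 36*u^3 - 43*sqrt(2)*u^2 + 132*u^2 - 132*sqrt(2)*u + 56*u - 56*sqrt(2)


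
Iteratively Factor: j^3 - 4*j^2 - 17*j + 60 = (j + 4)*(j^2 - 8*j + 15) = (j - 5)*(j + 4)*(j - 3)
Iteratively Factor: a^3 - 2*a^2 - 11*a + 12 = (a - 1)*(a^2 - a - 12) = (a - 4)*(a - 1)*(a + 3)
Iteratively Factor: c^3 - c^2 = (c - 1)*(c^2) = c*(c - 1)*(c)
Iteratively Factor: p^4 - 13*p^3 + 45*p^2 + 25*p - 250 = (p - 5)*(p^3 - 8*p^2 + 5*p + 50) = (p - 5)^2*(p^2 - 3*p - 10) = (p - 5)^3*(p + 2)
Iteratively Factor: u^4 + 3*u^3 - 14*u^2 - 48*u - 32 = (u + 2)*(u^3 + u^2 - 16*u - 16) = (u + 2)*(u + 4)*(u^2 - 3*u - 4) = (u - 4)*(u + 2)*(u + 4)*(u + 1)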